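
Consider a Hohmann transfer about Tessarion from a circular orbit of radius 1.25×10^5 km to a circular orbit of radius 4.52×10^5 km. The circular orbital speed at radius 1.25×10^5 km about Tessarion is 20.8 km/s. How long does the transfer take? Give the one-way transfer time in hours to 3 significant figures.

t = 18.4 hours

From the circular-orbit relation v² = μ/r at r = 1.25×10^5 km: μ = v²r = (20.8)² × 1.25×10^5 = 5.40800×10^7 km³/s².
Transfer-ellipse semi-major axis a_t = (r₁ + r₂)/2 = (1.250×10^5 + 4.520×10^5)/2 = 2.885×10^5 km.
Half the transfer-orbit period gives t = π√(a_t³/μ) = 66200 s.
Converting: 66200 s ÷ 3600 s/hour = 18.4 hours.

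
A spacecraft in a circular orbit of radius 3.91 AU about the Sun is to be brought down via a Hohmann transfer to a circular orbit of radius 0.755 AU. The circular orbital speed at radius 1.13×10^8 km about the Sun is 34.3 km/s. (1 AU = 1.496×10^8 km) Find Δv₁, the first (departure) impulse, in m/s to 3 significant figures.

From the circular-orbit relation v² = μ/r at r = 1.13×10^8 km: μ = v²r = (34.3)² × 1.13×10^8 = 1.32943×10^11 km³/s².
In km: r₁ = 3.91 × 1.496×10^8 = 5.84936×10^8 km; r₂ = 0.755 × 1.496×10^8 = 1.12948×10^8 km.
The Hohmann ellipse has a_t = (r₁ + r₂)/2 = 3.48942×10^8 km.
On the circular orbit at r = 5.84936×10^8 km, v_c = √(μ/r) = 15.076 km/s.
Vis-viva on the transfer ellipse at r = 5.84936×10^8 km gives v_t = √[μ(2/r − 1/a_t)] = 8.5771 km/s.
Δv₁ = |v_t − v_c| = |8.5771 − 15.076| = 6.499 km/s.

Δv₁ = 6500 m/s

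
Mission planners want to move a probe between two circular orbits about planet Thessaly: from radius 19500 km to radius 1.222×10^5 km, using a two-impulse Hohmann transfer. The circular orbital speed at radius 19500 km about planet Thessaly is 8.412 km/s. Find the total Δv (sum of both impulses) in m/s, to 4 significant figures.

Δv = 4233 m/s

From the circular-orbit relation v² = μ/r at r = 19500 km: μ = v²r = (8.412)² × 19500 = 1.37985×10^6 km³/s².
The Hohmann ellipse has a_t = (r₁ + r₂)/2 = 70850 km.
At r₁ the circular-orbit speed is v₁ = √(μ/r₁) = 8.4120 km/s.
Transfer-orbit speed at r₁ (vis-viva): v_p = √[μ(2/r₁ − 1/a_t)] = 11.048 km/s.
First burn Δv₁ = |v_p − v₁| = 2.636 km/s.
Circular speed at r₂: v₂ = √(μ/r₂) = 3.360 km/s.
Transfer-orbit speed at r₂: v_a = √[μ(2/r₂ − 1/a_t)] = 1.763 km/s.
Second burn Δv₂ = |v₂ − v_a| = 1.597 km/s.
Total Δv = Δv₁ + Δv₂ = 4.233 km/s.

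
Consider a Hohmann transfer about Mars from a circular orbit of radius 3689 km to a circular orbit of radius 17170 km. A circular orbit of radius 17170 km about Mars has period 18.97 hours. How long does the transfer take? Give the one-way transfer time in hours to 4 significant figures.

From Kepler's third law T² = 4π²r³/μ at r = 17170 km, T = 18.97 hours = 18.97 × 3600 s = 68292 s: μ = 4π²r³/T² = 42848.0 km³/s².
Transfer-ellipse semi-major axis a_t = (r₁ + r₂)/2 = (3689 + 17170)/2 = 10429.5 km.
By Kepler's third law the transfer-orbit period is T = 2π√(a_t³/μ), so t = T/2 = 16165 s.
Converting: 16165 s ÷ 3600 s/hour = 4.490 hours.

t = 4.490 hours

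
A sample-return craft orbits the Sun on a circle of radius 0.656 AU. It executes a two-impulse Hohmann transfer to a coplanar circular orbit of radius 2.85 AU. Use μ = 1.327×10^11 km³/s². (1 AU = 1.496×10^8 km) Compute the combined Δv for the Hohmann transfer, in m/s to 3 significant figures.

Δv = 17000 m/s

In km: r₁ = 0.656 × 1.496×10^8 = 9.81376×10^7 km; r₂ = 2.85 × 1.496×10^8 = 4.2636×10^8 km.
Transfer-ellipse semi-major axis a_t = (r₁ + r₂)/2 = (9.81376×10^7 + 4.2636×10^8)/2 = 2.622488×10^8 km.
At r₁ the circular-orbit speed is v₁ = √(μ/r₁) = 36.7720 km/s.
Transfer-orbit speed at r₁ (v² = μ(2/r − 1/a)): v_p = √[μ(2/r₁ − 1/a_t)] = 46.8867 km/s.
First burn Δv₁ = |v_p − v₁| = 10.11 km/s.
Circular speed at r₂: v₂ = √(μ/r₂) = 17.64 km/s.
Transfer-orbit speed at r₂: v_a = √[μ(2/r₂ − 1/a_t)] = 10.79 km/s.
Second burn Δv₂ = |v₂ − v_a| = 6.850 km/s.
Δv = Δv₁ + Δv₂ = 10.11 + 6.850 = 16.96 km/s.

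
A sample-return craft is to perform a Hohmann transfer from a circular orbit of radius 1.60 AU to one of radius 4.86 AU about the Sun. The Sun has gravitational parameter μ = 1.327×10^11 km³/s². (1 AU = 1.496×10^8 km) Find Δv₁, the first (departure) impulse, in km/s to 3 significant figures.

In km: r₁ = 1.60 × 1.496×10^8 = 2.3936×10^8 km; r₂ = 4.86 × 1.496×10^8 = 7.27056×10^8 km.
Transfer-ellipse semi-major axis a_t = (r₁ + r₂)/2 = (2.3936×10^8 + 7.27056×10^8)/2 = 4.83208×10^8 km.
Circular speed at r = 2.3936×10^8 km: v_c = √(μ/r) = 23.546 km/s.
Transfer-orbit speed at the same r (vis-viva, a = a_t): v_t = √[μ(2/r − 1/a_t)] = 28.882 km/s.
Δv₁ = |v_t − v_c| = |28.882 − 23.546| = 5.336 km/s.

Δv₁ = 5.34 km/s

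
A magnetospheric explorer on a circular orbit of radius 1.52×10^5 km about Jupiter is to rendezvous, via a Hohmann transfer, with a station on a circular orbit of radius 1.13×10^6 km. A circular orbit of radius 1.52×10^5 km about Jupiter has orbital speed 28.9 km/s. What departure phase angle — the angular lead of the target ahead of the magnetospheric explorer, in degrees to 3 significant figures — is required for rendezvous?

From the circular-orbit relation v² = μ/r at r = 1.52×10^5 km: μ = v²r = (28.9)² × 1.52×10^5 = 1.26952×10^8 km³/s².
The Hohmann ellipse has a_t = (r₁ + r₂)/2 = 6.410×10^5 km.
Transfer time t = π√(a_t³/μ) = 1.4309×10^5 s.
Target angular speed ω₂ = √(μ/r₂³) = 9.3800×10^-6 rad/s.
Angle swept by the target during transfer: ω₂·t = 1.3422 rad = 76.90°.
The magnetospheric explorer traverses 180° on the transfer ellipse, so the target must lead by 180° − 76.90° = 103°.

φ = 103°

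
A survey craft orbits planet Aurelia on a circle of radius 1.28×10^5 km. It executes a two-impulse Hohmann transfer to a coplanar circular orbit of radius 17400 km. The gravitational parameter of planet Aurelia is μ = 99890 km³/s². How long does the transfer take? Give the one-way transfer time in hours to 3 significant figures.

The Hohmann ellipse has a_t = (r₁ + r₂)/2 = 72700 km.
Transfer time t = π√(a_t³/μ) = π√((72700)³ / 99890) = 1.948×10^5 s.
Converting: 1.948×10^5 s ÷ 3600 s/hour = 54.1 hours.

t = 54.1 hours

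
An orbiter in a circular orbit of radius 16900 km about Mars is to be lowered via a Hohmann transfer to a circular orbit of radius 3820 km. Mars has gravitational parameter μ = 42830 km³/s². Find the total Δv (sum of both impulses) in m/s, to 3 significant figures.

Semi-major axis of the transfer orbit: a_t = (16900 + 3820)/2 = 10360 km.
Circular speed at r₁: v₁ = √(μ/r₁) = √(42830/16900) = 1.591955 km/s.
Transfer-orbit speed at r₁ (v² = μ(2/r − 1/a)): v_a = √[μ(2/r₁ − 1/a_t)] = 0.9666795 km/s.
First burn Δv₁ = |v_a − v₁| = 0.62528 km/s.
Circular speed at r₂: v₂ = √(μ/r₂) = 3.34844 km/s.
Transfer-orbit speed at r₂: v_p = √[μ(2/r₂ − 1/a_t)] = 4.27667 km/s.
Second burn Δv₂ = |v₂ − v_p| = 0.92823 km/s.
Δv = Δv₁ + Δv₂ = 0.62528 + 0.92823 = 1.554 km/s.

Δv = 1550 m/s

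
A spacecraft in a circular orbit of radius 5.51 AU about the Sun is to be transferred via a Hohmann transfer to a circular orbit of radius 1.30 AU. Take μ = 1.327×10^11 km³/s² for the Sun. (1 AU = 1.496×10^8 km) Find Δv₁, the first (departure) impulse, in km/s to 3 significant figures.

Δv₁ = 4.85 km/s

In km: r₁ = 5.51 × 1.496×10^8 = 8.24296×10^8 km; r₂ = 1.30 × 1.496×10^8 = 1.9448×10^8 km.
The Hohmann ellipse has a_t = (r₁ + r₂)/2 = 5.09388×10^8 km.
Circular speed at r = 8.24296×10^8 km: v_c = √(μ/r) = 12.688 km/s.
Transfer-orbit speed at the same r (vis-viva, a = a_t): v_t = √[μ(2/r − 1/a_t)] = 7.8398 km/s.
Δv₁ = |v_t − v_c| = |7.8398 − 12.688| = 4.848 km/s.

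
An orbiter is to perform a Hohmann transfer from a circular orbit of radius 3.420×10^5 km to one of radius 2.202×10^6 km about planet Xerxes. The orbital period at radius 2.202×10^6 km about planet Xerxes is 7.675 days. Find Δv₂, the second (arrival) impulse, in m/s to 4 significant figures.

From Kepler's third law T² = 4π²r³/μ at r = 2.202×10^6 km, T = 7.675 days = 7.675 × 86400 s = 6.6312×10^5 s: μ = 4π²r³/T² = 9.58578×10^8 km³/s².
The Hohmann ellipse has a_t = (r₁ + r₂)/2 = 1.272×10^6 km.
On the circular orbit at r = 2.202×10^6 km, v_c = √(μ/r) = 20.8644 km/s.
Transfer-orbit speed at the same r (vis-viva, a = a_t): v_t = √[μ(2/r − 1/a_t)] = 10.8187 km/s.
Δv₂ = |v_t − v_c| = |10.8187 − 20.8644| = 10.05 km/s.

Δv₂ = 10050 m/s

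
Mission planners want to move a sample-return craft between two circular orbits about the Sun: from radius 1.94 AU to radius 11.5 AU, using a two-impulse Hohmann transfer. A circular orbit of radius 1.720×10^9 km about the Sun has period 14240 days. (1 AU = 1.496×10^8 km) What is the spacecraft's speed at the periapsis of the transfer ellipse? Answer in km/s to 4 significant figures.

From Kepler's third law T² = 4π²r³/μ at r = 1.720×10^9 km, T = 14240 days = 14240 × 86400 s = 1.230336×10^9 s: μ = 4π²r³/T² = 1.32708×10^11 km³/s².
In km: r₁ = 1.94 × 1.496×10^8 = 2.90224×10^8 km; r₂ = 11.5 × 1.496×10^8 = 1.7204×10^9 km.
Transfer-ellipse semi-major axis a_t = (r₁ + r₂)/2 = (2.90224×10^8 + 1.7204×10^9)/2 = 1.005312×10^9 km.
The periapsis of the transfer ellipse is at r = 2.90224×10^8 km.
Vis-viva: v = √[μ(2/r − 1/a_t)] = √[1.32708×10^11 × (2/2.90224×10^8 − 1/1.005312×10^9)] = 27.97 km/s.

v = 27.97 km/s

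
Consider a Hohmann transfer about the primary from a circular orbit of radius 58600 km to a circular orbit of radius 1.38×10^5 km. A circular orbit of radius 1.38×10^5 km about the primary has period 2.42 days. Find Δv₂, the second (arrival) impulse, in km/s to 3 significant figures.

From Kepler's third law T² = 4π²r³/μ at r = 1.38×10^5 km, T = 2.42 days = 2.42 × 86400 s = 2.09088×10^5 s: μ = 4π²r³/T² = 2.37322×10^6 km³/s².
The Hohmann ellipse has a_t = (r₁ + r₂)/2 = 98300 km.
On the circular orbit at r = 1.380×10^5 km, v_c = √(μ/r) = 4.1470 km/s.
Transfer-orbit speed at the same r (vis-viva, a = a_t): v_t = √[μ(2/r − 1/a_t)] = 3.2019 km/s.
Δv₂ = |v_t − v_c| = |3.2019 − 4.1470| = 0.9451 km/s.

Δv₂ = 0.945 km/s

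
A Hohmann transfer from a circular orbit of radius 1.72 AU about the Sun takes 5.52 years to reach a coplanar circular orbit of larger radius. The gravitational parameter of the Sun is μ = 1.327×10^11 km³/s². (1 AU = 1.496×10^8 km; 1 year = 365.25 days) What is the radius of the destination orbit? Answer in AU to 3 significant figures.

In km: r₁ = 1.72 × 1.496×10^8 = 2.57312×10^8 km.
Transfer time t = 5.52 years × 365.25 × 86400 s = 1.74197952×10^8 s, and t = π√(a_t³/μ).
So a_t = (μ t²/π²)^(1/3) = (1.327×10^11 × (1.74197952×10^8)² / π²)^(1/3) = 7.4168×10^8 km.
Since a_t = (r₁ + r₂)/2, r₂ = 2a_t − r₁ = 2×7.4168×10^8 − 2.57312×10^8 = 1.226048×10^9 km.
In AU: r₂ = 1.226048×10^9 / 1.496×10^8 = 8.20 AU.

r₂ = 8.20 AU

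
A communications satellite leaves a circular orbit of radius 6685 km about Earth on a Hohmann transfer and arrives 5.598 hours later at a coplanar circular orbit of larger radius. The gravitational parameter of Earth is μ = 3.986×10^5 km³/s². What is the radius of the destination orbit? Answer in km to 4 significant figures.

r₂ = 44130 km

Transfer time t = 5.598 hours = 20152.8 s, and t = π√(a_t³/μ).
So a_t = (μ t²/π²)^(1/3) = (3.986×10^5 × (20152.8)² / π²)^(1/3) = 25408 km.
Since a_t = (r₁ + r₂)/2, r₂ = 2a_t − r₁ = 2×25408 − 6685 = 44131 km.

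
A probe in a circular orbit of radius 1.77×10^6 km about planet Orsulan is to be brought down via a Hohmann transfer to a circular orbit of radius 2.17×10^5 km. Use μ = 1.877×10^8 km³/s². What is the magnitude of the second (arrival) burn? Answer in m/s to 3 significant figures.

Transfer-ellipse semi-major axis a_t = (r₁ + r₂)/2 = (1.770×10^6 + 2.170×10^5)/2 = 9.935×10^5 km.
On the circular orbit at r = 2.170×10^5 km, v_c = √(μ/r) = 29.4105 km/s.
Transfer-orbit speed at the same r (vis-viva, a = a_t): v_t = √[μ(2/r − 1/a_t)] = 39.2559 km/s.
Δv₂ = |v_t − v_c| = |39.2559 − 29.4105| = 9.845 km/s.

Δv₂ = 9850 m/s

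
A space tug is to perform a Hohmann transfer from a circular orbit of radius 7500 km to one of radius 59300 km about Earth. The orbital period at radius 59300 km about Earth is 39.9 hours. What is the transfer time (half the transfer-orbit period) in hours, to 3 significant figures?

From Kepler's third law T² = 4π²r³/μ at r = 59300 km, T = 39.9 hours = 39.9 × 3600 s = 1.4364×10^5 s: μ = 4π²r³/T² = 3.99000×10^5 km³/s².
Transfer-ellipse semi-major axis a_t = (r₁ + r₂)/2 = (7500 + 59300)/2 = 33400 km.
Half the transfer-orbit period gives t = π√(a_t³/μ) = 30360 s.
Converting: 30360 s ÷ 3600 s/hour = 8.43 hours.

t = 8.43 hours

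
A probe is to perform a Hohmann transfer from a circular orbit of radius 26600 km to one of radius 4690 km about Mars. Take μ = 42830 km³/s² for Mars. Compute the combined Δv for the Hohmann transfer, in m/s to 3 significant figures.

Δv = 1490 m/s

Transfer-ellipse semi-major axis a_t = (r₁ + r₂)/2 = (26600 + 4690)/2 = 15645 km.
Circular speed at r₁: v₁ = √(μ/r₁) = √(42830/26600) = 1.269 km/s.
On the transfer ellipse at r₁, vis-viva equation gives v_a = √[μ(2/r₁ − 1/a_t)] = 0.6948 km/s.
First burn Δv₁ = |v_a − v₁| = 0.5742 km/s.
Circular speed at r₂: v₂ = √(μ/r₂) = 3.021952 km/s.
Transfer-orbit speed at r₂: v_p = √[μ(2/r₂ − 1/a_t)] = 3.940403 km/s.
Second burn Δv₂ = |v₂ − v_p| = 0.9185 km/s.
Total Δv = Δv₁ + Δv₂ = 1.493 km/s.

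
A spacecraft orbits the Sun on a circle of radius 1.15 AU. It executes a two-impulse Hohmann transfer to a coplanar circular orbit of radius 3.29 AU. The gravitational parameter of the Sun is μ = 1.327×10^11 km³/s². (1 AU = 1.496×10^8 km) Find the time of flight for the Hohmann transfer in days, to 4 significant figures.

In km: r₁ = 1.15 × 1.496×10^8 = 1.7204×10^8 km; r₂ = 3.29 × 1.496×10^8 = 4.92184×10^8 km.
The Hohmann ellipse has a_t = (r₁ + r₂)/2 = 3.32112×10^8 km.
By Kepler's third law the transfer-orbit period is T = 2π√(a_t³/μ), so t = T/2 = 5.2196×10^7 s.
Converting: 5.2196×10^7 s ÷ 86400 s/day = 604.1 days.

t = 604.1 days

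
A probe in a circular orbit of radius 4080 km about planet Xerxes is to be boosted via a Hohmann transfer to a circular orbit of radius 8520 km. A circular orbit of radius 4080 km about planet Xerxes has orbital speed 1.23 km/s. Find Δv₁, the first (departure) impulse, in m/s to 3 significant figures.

Δv₁ = 200 m/s

From the circular-orbit relation v² = μ/r at r = 4080 km: μ = v²r = (1.23)² × 4080 = 6172.63 km³/s².
Transfer-ellipse semi-major axis a_t = (r₁ + r₂)/2 = (4080 + 8520)/2 = 6300 km.
On the circular orbit at r = 4080 km, v_c = √(μ/r) = 1.2300 km/s.
Vis-viva on the transfer ellipse at r = 4080 km gives v_t = √[μ(2/r − 1/a_t)] = 1.4304 km/s.
Δv₁ = |v_t − v_c| = |1.4304 − 1.2300| = 0.2004 km/s.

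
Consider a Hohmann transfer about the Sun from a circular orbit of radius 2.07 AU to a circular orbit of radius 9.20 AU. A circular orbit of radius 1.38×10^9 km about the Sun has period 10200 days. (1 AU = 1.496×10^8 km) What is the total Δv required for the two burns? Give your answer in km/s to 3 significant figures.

Δv = 9.65 km/s

From Kepler's third law T² = 4π²r³/μ at r = 1.38×10^9 km, T = 10200 days = 10200 × 86400 s = 8.8128×10^8 s: μ = 4π²r³/T² = 1.33589×10^11 km³/s².
In km: r₁ = 2.07 × 1.496×10^8 = 3.09672×10^8 km; r₂ = 9.20 × 1.496×10^8 = 1.37632×10^9 km.
The Hohmann ellipse has a_t = (r₁ + r₂)/2 = 8.42996×10^8 km.
At r₁ the circular-orbit speed is v₁ = √(μ/r₁) = 20.770 km/s.
On the transfer ellipse at r₁, v² = μ(2/r − 1/a) gives v_p = √[μ(2/r₁ − 1/a_t)] = 26.539 km/s.
First burn Δv₁ = |v_p − v₁| = 5.769 km/s.
At r₂, v₂ = √(μ/r₂) = 9.852 km/s.
Transfer-orbit speed at r₂: v_a = √[μ(2/r₂ − 1/a_t)] = 5.971 km/s.
Second burn Δv₂ = |v₂ − v_a| = 3.881 km/s.
Δv = Δv₁ + Δv₂ = 5.769 + 3.881 = 9.650 km/s.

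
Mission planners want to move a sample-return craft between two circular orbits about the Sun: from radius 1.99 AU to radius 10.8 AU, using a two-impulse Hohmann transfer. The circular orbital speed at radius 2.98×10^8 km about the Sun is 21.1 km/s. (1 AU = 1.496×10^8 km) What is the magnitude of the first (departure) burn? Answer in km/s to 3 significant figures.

From the circular-orbit relation v² = μ/r at r = 2.98×10^8 km: μ = v²r = (21.1)² × 2.98×10^8 = 1.32673×10^11 km³/s².
In km: r₁ = 1.99 × 1.496×10^8 = 2.97704×10^8 km; r₂ = 10.8 × 1.496×10^8 = 1.61568×10^9 km.
Semi-major axis of the transfer orbit: a_t = (2.97704×10^8 + 1.61568×10^9)/2 = 9.56692×10^8 km.
Circular speed at r = 2.97704×10^8 km: v_c = √(μ/r) = 21.110 km/s.
Vis-viva on the transfer ellipse at r = 2.97704×10^8 km gives v_t = √[μ(2/r − 1/a_t)] = 27.434 km/s.
Δv₁ = |v_t − v_c| = |27.434 − 21.110| = 6.324 km/s.

Δv₁ = 6.32 km/s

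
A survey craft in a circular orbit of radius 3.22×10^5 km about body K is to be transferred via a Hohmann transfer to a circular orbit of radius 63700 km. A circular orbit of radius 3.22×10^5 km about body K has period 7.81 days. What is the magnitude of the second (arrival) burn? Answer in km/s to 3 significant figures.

From Kepler's third law T² = 4π²r³/μ at r = 3.22×10^5 km, T = 7.81 days = 7.81 × 86400 s = 6.74784×10^5 s: μ = 4π²r³/T² = 2.89466×10^6 km³/s².
Transfer-ellipse semi-major axis a_t = (r₁ + r₂)/2 = (3.220×10^5 + 63700)/2 = 1.9285×10^5 km.
Circular speed at r = 63700 km: v_c = √(μ/r) = 6.741 km/s.
Transfer-orbit speed at the same r (vis-viva, a = a_t): v_t = √[μ(2/r − 1/a_t)] = 8.711 km/s.
Δv₂ = |v_t − v_c| = |8.711 − 6.741| = 1.970 km/s.

Δv₂ = 1.97 km/s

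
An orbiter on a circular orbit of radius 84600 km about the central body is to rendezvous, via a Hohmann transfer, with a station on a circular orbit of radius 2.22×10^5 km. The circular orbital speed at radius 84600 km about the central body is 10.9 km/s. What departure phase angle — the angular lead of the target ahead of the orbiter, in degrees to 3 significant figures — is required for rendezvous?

From the circular-orbit relation v² = μ/r at r = 84600 km: μ = v²r = (10.9)² × 84600 = 1.00513×10^7 km³/s².
The Hohmann ellipse has a_t = (r₁ + r₂)/2 = 1.533×10^5 km.
The half-period of the transfer ellipse is t = π√(a_t³/μ) = 59480 s.
The target's mean motion on its circular orbit is ω₂ = √(μ/r₂³) = 3.031×10^-5 rad/s.
Angle swept by the target during transfer: ω₂·t = 1.803 rad = 103.3°.
Arrival is 180° from departure on the ellipse, so φ = 180° − 103.3° = 76.7°.

φ = 76.7°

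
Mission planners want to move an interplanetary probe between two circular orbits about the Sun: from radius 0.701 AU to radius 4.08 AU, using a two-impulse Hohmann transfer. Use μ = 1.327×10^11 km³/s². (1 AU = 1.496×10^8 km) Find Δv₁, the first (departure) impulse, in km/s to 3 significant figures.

In km: r₁ = 0.701 × 1.496×10^8 = 1.048696×10^8 km; r₂ = 4.08 × 1.496×10^8 = 6.10368×10^8 km.
Transfer-ellipse semi-major axis a_t = (r₁ + r₂)/2 = (1.048696×10^8 + 6.10368×10^8)/2 = 3.576188×10^8 km.
On the circular orbit at r = 1.048696×10^8 km, v_c = √(μ/r) = 35.57 km/s.
Vis-viva on the transfer ellipse at r = 1.048696×10^8 km gives v_t = √[μ(2/r − 1/a_t)] = 46.47 km/s.
Δv₁ = |v_t − v_c| = |46.47 − 35.57| = 10.90 km/s.

Δv₁ = 10.9 km/s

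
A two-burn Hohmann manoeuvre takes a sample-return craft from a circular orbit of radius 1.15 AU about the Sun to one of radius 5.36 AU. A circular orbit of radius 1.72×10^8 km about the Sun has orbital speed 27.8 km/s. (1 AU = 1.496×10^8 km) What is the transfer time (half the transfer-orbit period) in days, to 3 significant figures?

From the circular-orbit relation v² = μ/r at r = 1.72×10^8 km: μ = v²r = (27.8)² × 1.72×10^8 = 1.32928×10^11 km³/s².
In km: r₁ = 1.15 × 1.496×10^8 = 1.7204×10^8 km; r₂ = 5.36 × 1.496×10^8 = 8.01856×10^8 km.
Transfer-ellipse semi-major axis a_t = (r₁ + r₂)/2 = (1.7204×10^8 + 8.01856×10^8)/2 = 4.86948×10^8 km.
By Kepler's third law the transfer-orbit period is T = 2π√(a_t³/μ), so t = T/2 = 9.259×10^7 s.
Converting: 9.259×10^7 s ÷ 86400 s/day = 1070 days.

t = 1070 days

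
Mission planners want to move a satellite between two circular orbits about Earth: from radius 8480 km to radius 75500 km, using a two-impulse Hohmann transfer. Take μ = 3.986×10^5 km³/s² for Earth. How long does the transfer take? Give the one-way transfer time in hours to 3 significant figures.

t = 11.9 hours

Transfer-ellipse semi-major axis a_t = (r₁ + r₂)/2 = (8480 + 75500)/2 = 41990 km.
Transfer time t = π√(a_t³/μ) = π√((41990)³ / 3.986×10^5) = 42820 s.
Converting: 42820 s ÷ 3600 s/hour = 11.9 hours.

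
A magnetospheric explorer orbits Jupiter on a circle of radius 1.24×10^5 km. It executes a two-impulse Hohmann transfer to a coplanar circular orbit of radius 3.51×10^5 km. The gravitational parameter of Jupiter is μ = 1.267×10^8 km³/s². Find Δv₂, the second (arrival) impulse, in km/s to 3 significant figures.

Transfer-ellipse semi-major axis a_t = (r₁ + r₂)/2 = (1.240×10^5 + 3.510×10^5)/2 = 2.375×10^5 km.
On the circular orbit at r = 3.510×10^5 km, v_c = √(μ/r) = 18.999 km/s.
Transfer-orbit speed at the same r (vis-viva, a = a_t): v_t = √[μ(2/r − 1/a_t)] = 13.728 km/s.
Δv₂ = |v_t − v_c| = |13.728 − 18.999| = 5.271 km/s.

Δv₂ = 5.27 km/s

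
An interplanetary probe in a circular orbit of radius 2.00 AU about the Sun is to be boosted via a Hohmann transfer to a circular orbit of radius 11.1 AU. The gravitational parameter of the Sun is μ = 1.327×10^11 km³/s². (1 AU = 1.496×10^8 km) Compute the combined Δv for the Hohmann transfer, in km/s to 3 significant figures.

In km: r₁ = 2.00 × 1.496×10^8 = 2.992×10^8 km; r₂ = 11.1 × 1.496×10^8 = 1.66056×10^9 km.
The Hohmann ellipse has a_t = (r₁ + r₂)/2 = 9.7988×10^8 km.
At r₁ the circular-orbit speed is v₁ = √(μ/r₁) = 21.0598 km/s.
Transfer-orbit speed at r₁ (vis-viva): v_p = √[μ(2/r₁ − 1/a_t)] = 27.4155 km/s.
First burn Δv₁ = |v_p − v₁| = 6.356 km/s.
Circular speed at r₂: v₂ = √(μ/r₂) = 8.9394 km/s.
Transfer-orbit speed at r₂: v_a = √[μ(2/r₂ − 1/a_t)] = 4.9397 km/s.
Second burn Δv₂ = |v₂ − v_a| = 4.000 km/s.
Total Δv = Δv₁ + Δv₂ = 10.36 km/s.

Δv = 10.4 km/s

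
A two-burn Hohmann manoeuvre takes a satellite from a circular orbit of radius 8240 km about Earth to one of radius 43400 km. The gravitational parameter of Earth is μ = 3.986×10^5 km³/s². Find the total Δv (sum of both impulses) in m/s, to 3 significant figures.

Δv = 3380 m/s

Semi-major axis of the transfer orbit: a_t = (8240 + 43400)/2 = 25820 km.
Circular speed at r₁: v₁ = √(μ/r₁) = √(3.986×10^5/8240) = 6.955 km/s.
On the transfer ellipse at r₁, vis-viva equation gives v_p = √[μ(2/r₁ − 1/a_t)] = 9.017 km/s.
First burn Δv₁ = |v_p − v₁| = 2.062 km/s.
At r₂, v₂ = √(μ/r₂) = 3.031 km/s.
Transfer-orbit speed at r₂: v_a = √[μ(2/r₂ − 1/a_t)] = 1.712 km/s.
Second burn Δv₂ = |v₂ − v_a| = 1.319 km/s.
Δv = Δv₁ + Δv₂ = 2.062 + 1.319 = 3.381 km/s.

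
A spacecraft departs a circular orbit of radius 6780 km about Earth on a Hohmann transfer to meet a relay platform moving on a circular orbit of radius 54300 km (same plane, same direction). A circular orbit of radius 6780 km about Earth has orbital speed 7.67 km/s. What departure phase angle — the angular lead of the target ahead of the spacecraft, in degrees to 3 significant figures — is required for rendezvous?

φ = 104°

From the circular-orbit relation v² = μ/r at r = 6780 km: μ = v²r = (7.67)² × 6780 = 3.98860×10^5 km³/s².
The Hohmann ellipse has a_t = (r₁ + r₂)/2 = 30540 km.
Transfer time t = π√(a_t³/μ) = 26550 s.
Target angular speed ω₂ = √(μ/r₂³) = 4.991×10^-5 rad/s.
Angle swept by the target during transfer: ω₂·t = 1.325 rad = 75.92°.
Arrival is 180° from departure on the ellipse, so φ = 180° − 75.92° = 104°.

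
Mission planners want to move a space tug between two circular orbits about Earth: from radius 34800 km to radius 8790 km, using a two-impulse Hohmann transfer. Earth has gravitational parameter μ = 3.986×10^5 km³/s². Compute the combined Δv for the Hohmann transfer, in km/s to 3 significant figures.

Semi-major axis of the transfer orbit: a_t = (34800 + 8790)/2 = 21795 km.
At r₁ the circular-orbit speed is v₁ = √(μ/r₁) = 3.384 km/s.
Transfer-orbit speed at r₁ (vis-viva): v_a = √[μ(2/r₁ − 1/a_t)] = 2.149 km/s.
First burn Δv₁ = |v_a − v₁| = 1.235 km/s.
Circular speed at r₂: v₂ = √(μ/r₂) = 6.734 km/s.
Transfer-orbit speed at r₂: v_p = √[μ(2/r₂ − 1/a_t)] = 8.509 km/s.
Second burn Δv₂ = |v₂ − v_p| = 1.775 km/s.
Total Δv = Δv₁ + Δv₂ = 3.010 km/s.

Δv = 3.01 km/s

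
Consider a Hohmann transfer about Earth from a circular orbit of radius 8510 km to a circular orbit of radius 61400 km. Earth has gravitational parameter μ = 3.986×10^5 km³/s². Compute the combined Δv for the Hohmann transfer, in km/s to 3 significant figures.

Δv = 3.52 km/s

Transfer-ellipse semi-major axis a_t = (r₁ + r₂)/2 = (8510 + 61400)/2 = 34955 km.
At r₁ the circular-orbit speed is v₁ = √(μ/r₁) = 6.8439 km/s.
On the transfer ellipse at r₁, v² = μ(2/r − 1/a) gives v_p = √[μ(2/r₁ − 1/a_t)] = 9.0705 km/s.
First burn Δv₁ = |v_p − v₁| = 2.2266 km/s.
At r₂, v₂ = √(μ/r₂) = 2.5479 km/s.
Transfer-orbit speed at r₂: v_a = √[μ(2/r₂ − 1/a_t)] = 1.2572 km/s.
Second burn Δv₂ = |v₂ − v_a| = 1.2907 km/s.
Δv = Δv₁ + Δv₂ = 2.2266 + 1.2907 = 3.517 km/s.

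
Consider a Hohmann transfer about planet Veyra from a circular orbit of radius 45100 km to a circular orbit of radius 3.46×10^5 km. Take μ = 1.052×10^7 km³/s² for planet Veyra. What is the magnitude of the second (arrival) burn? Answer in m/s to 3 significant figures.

The Hohmann ellipse has a_t = (r₁ + r₂)/2 = 1.9555×10^5 km.
Circular speed at r = 3.460×10^5 km: v_c = √(μ/r) = 5.514 km/s.
Transfer-orbit speed at the same r (vis-viva, a = a_t): v_t = √[μ(2/r − 1/a_t)] = 2.648 km/s.
Δv₂ = |v_t − v_c| = |2.648 − 5.514| = 2.866 km/s.

Δv₂ = 2870 m/s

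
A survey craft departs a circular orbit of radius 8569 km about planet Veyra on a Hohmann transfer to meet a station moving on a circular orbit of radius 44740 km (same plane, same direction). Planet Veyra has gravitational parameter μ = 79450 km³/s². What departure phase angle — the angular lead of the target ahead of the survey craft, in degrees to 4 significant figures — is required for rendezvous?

φ = 97.23°

The Hohmann ellipse has a_t = (r₁ + r₂)/2 = 26654.5 km.
The half-period of the transfer ellipse is t = π√(a_t³/μ) = 48502 s.
The target's mean motion on its circular orbit is ω₂ = √(μ/r₂³) = 2.9785×10^-5 rad/s.
Angle swept by the target during transfer: ω₂·t = 1.4446 rad = 82.77°.
Arrival is 180° from departure on the ellipse, so φ = 180° − 82.77° = 97.23°.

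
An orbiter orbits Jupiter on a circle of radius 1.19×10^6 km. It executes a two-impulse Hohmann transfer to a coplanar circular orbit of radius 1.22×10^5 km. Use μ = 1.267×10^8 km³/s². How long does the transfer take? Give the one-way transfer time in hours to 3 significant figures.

The Hohmann ellipse has a_t = (r₁ + r₂)/2 = 6.560×10^5 km.
Half the transfer-orbit period gives t = π√(a_t³/μ) = 1.483×10^5 s.
Converting: 1.483×10^5 s ÷ 3600 s/hour = 41.2 hours.

t = 41.2 hours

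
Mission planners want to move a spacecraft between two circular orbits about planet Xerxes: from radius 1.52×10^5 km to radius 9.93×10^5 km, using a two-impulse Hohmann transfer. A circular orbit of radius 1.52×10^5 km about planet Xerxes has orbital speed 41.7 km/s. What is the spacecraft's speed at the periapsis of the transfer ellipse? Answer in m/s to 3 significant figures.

From the circular-orbit relation v² = μ/r at r = 1.52×10^5 km: μ = v²r = (41.7)² × 1.52×10^5 = 2.64311×10^8 km³/s².
The Hohmann ellipse has a_t = (r₁ + r₂)/2 = 5.725×10^5 km.
At periapsis, r = 1.520×10^5 km.
Vis-viva: v = √[μ(2/r − 1/a_t)] = √[2.64311×10^8 × (2/1.520×10^5 − 1/5.725×10^5)] = 54.92 km/s.

v = 54900 m/s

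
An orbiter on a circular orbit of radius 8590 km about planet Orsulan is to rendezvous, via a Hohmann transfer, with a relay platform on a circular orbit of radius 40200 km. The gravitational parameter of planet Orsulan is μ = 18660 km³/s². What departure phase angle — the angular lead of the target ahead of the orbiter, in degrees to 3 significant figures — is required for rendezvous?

Transfer-ellipse semi-major axis a_t = (r₁ + r₂)/2 = (8590 + 40200)/2 = 24395 km.
The half-period of the transfer ellipse is t = π√(a_t³/μ) = 87628 s.
The target's mean motion on its circular orbit is ω₂ = √(μ/r₂³) = 1.6948×10^-5 rad/s.
Angle swept by the target during transfer: ω₂·t = 1.4851 rad = 85.09°.
Arrival is 180° from departure on the ellipse, so φ = 180° − 85.09° = 94.9°.

φ = 94.9°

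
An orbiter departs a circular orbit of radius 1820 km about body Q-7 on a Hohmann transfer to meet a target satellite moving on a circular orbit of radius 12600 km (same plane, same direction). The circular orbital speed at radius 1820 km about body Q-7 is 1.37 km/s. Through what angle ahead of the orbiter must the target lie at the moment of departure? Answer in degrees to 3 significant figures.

φ = 102°

From the circular-orbit relation v² = μ/r at r = 1820 km: μ = v²r = (1.37)² × 1820 = 3415.96 km³/s².
Semi-major axis of the transfer orbit: a_t = (1820 + 12600)/2 = 7210 km.
The half-period of the transfer ellipse is t = π√(a_t³/μ) = 32907.6 s.
The target's mean motion on its circular orbit is ω₂ = √(μ/r₂³) = 4.13238×10^-5 rad/s.
Angle swept by the target during transfer: ω₂·t = 1.35987 rad = 77.91°.
Arrival is 180° from departure on the ellipse, so φ = 180° − 77.91° = 102°.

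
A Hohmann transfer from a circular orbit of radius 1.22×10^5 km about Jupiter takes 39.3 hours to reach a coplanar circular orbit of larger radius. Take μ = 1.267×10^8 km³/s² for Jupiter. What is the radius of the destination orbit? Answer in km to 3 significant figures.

r₂ = 1.15×10^6 km

Transfer time t = 39.3 hours = 1.4148×10^5 s, and t = π√(a_t³/μ).
So a_t = (μ t²/π²)^(1/3) = (1.267×10^8 × (1.4148×10^5)² / π²)^(1/3) = 6.3575×10^5 km.
Since a_t = (r₁ + r₂)/2, r₂ = 2a_t − r₁ = 2×6.3575×10^5 − 1.220×10^5 = 1.1495×10^6 km.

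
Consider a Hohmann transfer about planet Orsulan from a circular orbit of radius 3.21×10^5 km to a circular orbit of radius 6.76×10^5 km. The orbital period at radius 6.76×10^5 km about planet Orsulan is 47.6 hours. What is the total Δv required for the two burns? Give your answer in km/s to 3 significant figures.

Δv = 10.8 km/s

From Kepler's third law T² = 4π²r³/μ at r = 6.76×10^5 km, T = 47.6 hours = 47.6 × 3600 s = 1.7136×10^5 s: μ = 4π²r³/T² = 4.15318×10^8 km³/s².
Semi-major axis of the transfer orbit: a_t = (3.210×10^5 + 6.760×10^5)/2 = 4.985×10^5 km.
Circular speed at r₁: v₁ = √(μ/r₁) = √(4.15318×10^8/3.210×10^5) = 35.970 km/s.
On the transfer ellipse at r₁, vis-viva equation gives v_p = √[μ(2/r₁ − 1/a_t)] = 41.887 km/s.
First burn Δv₁ = |v_p − v₁| = 5.917 km/s.
At r₂, v₂ = √(μ/r₂) = 24.787 km/s.
Transfer-orbit speed at r₂: v_a = √[μ(2/r₂ − 1/a_t)] = 19.890 km/s.
Second burn Δv₂ = |v₂ − v_a| = 4.897 km/s.
Δv = Δv₁ + Δv₂ = 5.917 + 4.897 = 10.81 km/s.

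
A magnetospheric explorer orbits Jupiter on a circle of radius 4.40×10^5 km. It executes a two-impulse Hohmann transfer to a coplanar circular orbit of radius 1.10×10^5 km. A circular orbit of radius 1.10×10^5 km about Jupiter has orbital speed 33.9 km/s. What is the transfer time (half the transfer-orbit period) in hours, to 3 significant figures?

t = 11.2 hours

From the circular-orbit relation v² = μ/r at r = 1.10×10^5 km: μ = v²r = (33.9)² × 1.10×10^5 = 1.26413×10^8 km³/s².
Semi-major axis of the transfer orbit: a_t = (4.400×10^5 + 1.100×10^5)/2 = 2.750×10^5 km.
By Kepler's third law the transfer-orbit period is T = 2π√(a_t³/μ), so t = T/2 = 40300 s.
Converting: 40300 s ÷ 3600 s/hour = 11.2 hours.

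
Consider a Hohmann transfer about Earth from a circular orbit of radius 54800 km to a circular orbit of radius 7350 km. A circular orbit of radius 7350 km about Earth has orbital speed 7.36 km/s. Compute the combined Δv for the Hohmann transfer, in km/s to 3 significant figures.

Δv = 3.80 km/s

From the circular-orbit relation v² = μ/r at r = 7350 km: μ = v²r = (7.36)² × 7350 = 3.98147×10^5 km³/s².
Semi-major axis of the transfer orbit: a_t = (54800 + 7350)/2 = 31075 km.
At r₁ the circular-orbit speed is v₁ = √(μ/r₁) = 2.695450 km/s.
On the transfer ellipse at r₁, v² = μ(2/r − 1/a) gives v_a = √[μ(2/r₁ − 1/a_t)] = 1.310899 km/s.
First burn Δv₁ = |v_a − v₁| = 1.3846 km/s.
At r₂, v₂ = √(μ/r₂) = 7.3600 km/s.
Transfer-orbit speed at r₂: v_p = √[μ(2/r₂ − 1/a_t)] = 9.7738 km/s.
Second burn Δv₂ = |v₂ − v_p| = 2.4138 km/s.
Total Δv = Δv₁ + Δv₂ = 3.798 km/s.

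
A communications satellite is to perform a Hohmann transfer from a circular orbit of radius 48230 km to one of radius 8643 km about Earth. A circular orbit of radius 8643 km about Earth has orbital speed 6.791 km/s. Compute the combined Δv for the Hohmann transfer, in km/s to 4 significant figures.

Δv = 3.343 km/s

From the circular-orbit relation v² = μ/r at r = 8643 km: μ = v²r = (6.791)² × 8643 = 3.98595×10^5 km³/s².
The Hohmann ellipse has a_t = (r₁ + r₂)/2 = 28436.5 km.
At r₁ the circular-orbit speed is v₁ = √(μ/r₁) = 2.875 km/s.
On the transfer ellipse at r₁, v² = μ(2/r − 1/a) gives v_a = √[μ(2/r₁ − 1/a_t)] = 1.585 km/s.
First burn Δv₁ = |v_a − v₁| = 1.290 km/s.
Circular speed at r₂: v₂ = √(μ/r₂) = 6.791 km/s.
Transfer-orbit speed at r₂: v_p = √[μ(2/r₂ − 1/a_t)] = 8.844 km/s.
Second burn Δv₂ = |v₂ − v_p| = 2.053 km/s.
Total Δv = Δv₁ + Δv₂ = 3.343 km/s.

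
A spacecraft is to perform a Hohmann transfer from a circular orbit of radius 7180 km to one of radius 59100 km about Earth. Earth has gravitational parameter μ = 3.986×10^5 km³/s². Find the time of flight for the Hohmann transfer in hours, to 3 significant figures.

Transfer-ellipse semi-major axis a_t = (r₁ + r₂)/2 = (7180 + 59100)/2 = 33140 km.
Half the transfer-orbit period gives t = π√(a_t³/μ) = 30020 s.
Converting: 30020 s ÷ 3600 s/hour = 8.34 hours.

t = 8.34 hours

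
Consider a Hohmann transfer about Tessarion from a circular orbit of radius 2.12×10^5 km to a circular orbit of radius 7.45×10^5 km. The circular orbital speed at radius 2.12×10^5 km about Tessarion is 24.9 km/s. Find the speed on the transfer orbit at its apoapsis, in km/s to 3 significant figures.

From the circular-orbit relation v² = μ/r at r = 2.12×10^5 km: μ = v²r = (24.9)² × 2.12×10^5 = 1.31442×10^8 km³/s².
The Hohmann ellipse has a_t = (r₁ + r₂)/2 = 4.785×10^5 km.
The apoapsis of the transfer ellipse is at r = 7.450×10^5 km.
Applying v² = μ(2/r − 1/a_t): v = 8.841 km/s.

v = 8.84 km/s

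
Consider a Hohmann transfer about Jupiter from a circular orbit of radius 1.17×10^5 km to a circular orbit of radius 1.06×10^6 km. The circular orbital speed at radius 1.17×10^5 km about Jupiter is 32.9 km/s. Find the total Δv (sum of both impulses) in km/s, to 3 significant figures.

From the circular-orbit relation v² = μ/r at r = 1.17×10^5 km: μ = v²r = (32.9)² × 1.17×10^5 = 1.26642×10^8 km³/s².
Semi-major axis of the transfer orbit: a_t = (1.170×10^5 + 1.060×10^6)/2 = 5.885×10^5 km.
At r₁ the circular-orbit speed is v₁ = √(μ/r₁) = 32.90 km/s.
Transfer-orbit speed at r₁ (vis-viva): v_p = √[μ(2/r₁ − 1/a_t)] = 44.15 km/s.
First burn Δv₁ = |v_p − v₁| = 11.25 km/s.
At r₂, v₂ = √(μ/r₂) = 10.9304 km/s.
Transfer-orbit speed at r₂: v_a = √[μ(2/r₂ − 1/a_t)] = 4.87366 km/s.
Second burn Δv₂ = |v₂ − v_a| = 6.057 km/s.
Δv = Δv₁ + Δv₂ = 11.25 + 6.057 = 17.31 km/s.

Δv = 17.3 km/s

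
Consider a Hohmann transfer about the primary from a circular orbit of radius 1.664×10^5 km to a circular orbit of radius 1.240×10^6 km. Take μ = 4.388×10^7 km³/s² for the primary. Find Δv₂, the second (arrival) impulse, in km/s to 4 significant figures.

Δv₂ = 3.055 km/s

Transfer-ellipse semi-major axis a_t = (r₁ + r₂)/2 = (1.664×10^5 + 1.240×10^6)/2 = 7.032×10^5 km.
Circular speed at r = 1.240×10^6 km: v_c = √(μ/r) = 5.949 km/s.
Transfer-orbit speed at the same r (vis-viva, a = a_t): v_t = √[μ(2/r − 1/a_t)] = 2.894 km/s.
Δv₂ = |v_t − v_c| = |2.894 − 5.949| = 3.055 km/s.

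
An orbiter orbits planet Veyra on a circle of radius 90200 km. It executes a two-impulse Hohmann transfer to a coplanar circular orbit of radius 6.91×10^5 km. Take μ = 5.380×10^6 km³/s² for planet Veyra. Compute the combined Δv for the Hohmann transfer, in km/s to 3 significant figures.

Semi-major axis of the transfer orbit: a_t = (90200 + 6.910×10^5)/2 = 3.906×10^5 km.
At r₁ the circular-orbit speed is v₁ = √(μ/r₁) = 7.7230326 km/s.
Transfer-orbit speed at r₁ (v² = μ(2/r − 1/a)): v_p = √[μ(2/r₁ − 1/a_t)] = 10.272136 km/s.
First burn Δv₁ = |v_p − v₁| = 2.54910 km/s.
At r₂, v₂ = √(μ/r₂) = 2.79031 km/s.
Transfer-orbit speed at r₂: v_a = √[μ(2/r₂ − 1/a_t)] = 1.34088 km/s.
Second burn Δv₂ = |v₂ − v_a| = 1.44943 km/s.
Δv = Δv₁ + Δv₂ = 2.54910 + 1.44943 = 3.999 km/s.

Δv = 4.00 km/s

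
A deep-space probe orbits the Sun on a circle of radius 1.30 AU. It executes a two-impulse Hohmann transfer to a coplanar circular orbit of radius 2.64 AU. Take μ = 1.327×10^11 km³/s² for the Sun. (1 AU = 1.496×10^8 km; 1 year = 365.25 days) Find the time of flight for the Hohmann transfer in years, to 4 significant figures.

t = 1.383 years

In km: r₁ = 1.30 × 1.496×10^8 = 1.9448×10^8 km; r₂ = 2.64 × 1.496×10^8 = 3.94944×10^8 km.
Transfer-ellipse semi-major axis a_t = (r₁ + r₂)/2 = (1.9448×10^8 + 3.94944×10^8)/2 = 2.94712×10^8 km.
Half the transfer-orbit period gives t = π√(a_t³/μ) = 4.363×10^7 s.
Converting: 4.363×10^7 s ÷ 3.15576×10^7 s/year (365.25 × 86400) = 1.383 years.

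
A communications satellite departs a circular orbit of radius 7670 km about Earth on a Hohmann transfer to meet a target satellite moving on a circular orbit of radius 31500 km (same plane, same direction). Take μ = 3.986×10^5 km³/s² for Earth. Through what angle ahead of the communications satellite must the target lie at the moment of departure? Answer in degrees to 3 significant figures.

Transfer-ellipse semi-major axis a_t = (r₁ + r₂)/2 = (7670 + 31500)/2 = 19585 km.
The half-period of the transfer ellipse is t = π√(a_t³/μ) = 13638.5 s.
The target's mean motion on its circular orbit is ω₂ = √(μ/r₂³) = 1.12928×10^-4 rad/s.
Angle swept by the target during transfer: ω₂·t = 1.54017 rad = 88.245°.
Arrival is 180° from departure on the ellipse, so φ = 180° − 88.245° = 91.8°.

φ = 91.8°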